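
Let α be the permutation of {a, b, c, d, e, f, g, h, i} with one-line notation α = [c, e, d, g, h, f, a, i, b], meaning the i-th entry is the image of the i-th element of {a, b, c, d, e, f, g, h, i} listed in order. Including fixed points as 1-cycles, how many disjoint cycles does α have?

The cycle decomposition is (a, c, d, g)(b, e, h, i)(f), which has 3 cycles (counting 1-cycles).

3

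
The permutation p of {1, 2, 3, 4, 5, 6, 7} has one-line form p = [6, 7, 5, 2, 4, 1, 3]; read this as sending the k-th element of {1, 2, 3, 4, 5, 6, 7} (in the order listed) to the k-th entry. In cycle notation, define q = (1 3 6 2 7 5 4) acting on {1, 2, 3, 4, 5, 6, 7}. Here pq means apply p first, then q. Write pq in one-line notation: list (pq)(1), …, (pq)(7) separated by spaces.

(pq)(x) = q(p(x)). Computing each image: q(p(1)) = q(6) = 2, q(p(2)) = q(7) = 5, q(p(3)) = q(5) = 4, q(p(4)) = q(2) = 7, q(p(5)) = q(4) = 1, q(p(6)) = q(1) = 3, q(p(7)) = q(3) = 6.
Hence pq = [2 5 4 7 1 3 6].

2 5 4 7 1 3 6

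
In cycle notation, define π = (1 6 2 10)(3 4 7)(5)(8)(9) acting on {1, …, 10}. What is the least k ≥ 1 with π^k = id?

12

The cycle type of π is (4, 3, 1, 1, 1).
The order is lcm(4, 3) = 12.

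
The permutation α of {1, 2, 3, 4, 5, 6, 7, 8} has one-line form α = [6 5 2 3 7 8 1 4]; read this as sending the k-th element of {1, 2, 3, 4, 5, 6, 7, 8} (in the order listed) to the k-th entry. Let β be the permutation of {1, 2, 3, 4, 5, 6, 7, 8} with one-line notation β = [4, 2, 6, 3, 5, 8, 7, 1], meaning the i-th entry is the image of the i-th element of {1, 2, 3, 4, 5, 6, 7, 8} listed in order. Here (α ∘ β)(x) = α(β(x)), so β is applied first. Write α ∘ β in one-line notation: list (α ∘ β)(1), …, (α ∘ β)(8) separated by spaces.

3 5 8 2 7 4 1 6

(α ∘ β)(x) = α(β(x)). Computing each image: α(β(1)) = α(4) = 3, α(β(2)) = α(2) = 5, α(β(3)) = α(6) = 8, α(β(4)) = α(3) = 2, α(β(5)) = α(5) = 7, α(β(6)) = α(8) = 4, α(β(7)) = α(7) = 1, α(β(8)) = α(1) = 6.
Hence α ∘ β = [3 5 8 2 7 4 1 6].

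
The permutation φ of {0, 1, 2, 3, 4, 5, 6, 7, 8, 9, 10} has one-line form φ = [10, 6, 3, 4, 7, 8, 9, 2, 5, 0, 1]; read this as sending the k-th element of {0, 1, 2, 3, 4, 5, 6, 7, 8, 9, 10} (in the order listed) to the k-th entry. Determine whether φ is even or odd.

even

In disjoint-cycle form the cycle lengths are 5, 4, 2.
A cycle is odd iff its length is even; φ has 2 even-length cycles, so sgn(φ) = (−1)^2 and φ is even.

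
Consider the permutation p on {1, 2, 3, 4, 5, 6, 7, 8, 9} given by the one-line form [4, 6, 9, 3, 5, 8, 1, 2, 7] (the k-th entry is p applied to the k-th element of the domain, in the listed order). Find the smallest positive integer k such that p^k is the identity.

Writing p as disjoint cycles, the cycle lengths are 5, 3, 1.
Since disjoint cycles commute, ord(p) = lcm(5, 3) = 15.

15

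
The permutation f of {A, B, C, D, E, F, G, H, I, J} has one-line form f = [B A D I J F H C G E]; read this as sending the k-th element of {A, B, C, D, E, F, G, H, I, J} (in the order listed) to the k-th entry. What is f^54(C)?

Tracing C → D → … returns to C after 5 steps, so C lies in a 5-cycle (C, D, I, G, H).
Since the cycle has length 5, f^54 acts on it the same as f^4 (54 mod 5 = 4).
Stepping 4 places around the cycle: C → D → I → G → H.

H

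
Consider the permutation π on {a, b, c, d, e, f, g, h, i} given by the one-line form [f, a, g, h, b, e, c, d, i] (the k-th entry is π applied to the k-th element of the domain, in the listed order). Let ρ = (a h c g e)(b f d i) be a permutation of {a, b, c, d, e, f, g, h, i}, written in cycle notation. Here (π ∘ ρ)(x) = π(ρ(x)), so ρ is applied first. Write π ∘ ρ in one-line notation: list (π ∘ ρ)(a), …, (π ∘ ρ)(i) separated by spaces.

d e c i f h b g a

(π ∘ ρ)(x) = π(ρ(x)). Computing each image: π(ρ(a)) = π(h) = d, π(ρ(b)) = π(f) = e, π(ρ(c)) = π(g) = c, π(ρ(d)) = π(i) = i, π(ρ(e)) = π(a) = f, π(ρ(f)) = π(d) = h, π(ρ(g)) = π(e) = b, π(ρ(h)) = π(c) = g, π(ρ(i)) = π(b) = a.
Hence π ∘ ρ = [d e c i f h b g a].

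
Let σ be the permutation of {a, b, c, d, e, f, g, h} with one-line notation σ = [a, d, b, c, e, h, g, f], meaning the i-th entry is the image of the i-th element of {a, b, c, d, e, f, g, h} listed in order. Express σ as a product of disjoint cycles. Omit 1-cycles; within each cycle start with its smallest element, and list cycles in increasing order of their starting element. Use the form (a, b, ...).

Iterating σ from b gives b → d → c → b; that is the 3-cycle (b, d, c).
Continuing from each remaining unvisited element yields (b, d, c)(f, h).

(b, d, c)(f, h)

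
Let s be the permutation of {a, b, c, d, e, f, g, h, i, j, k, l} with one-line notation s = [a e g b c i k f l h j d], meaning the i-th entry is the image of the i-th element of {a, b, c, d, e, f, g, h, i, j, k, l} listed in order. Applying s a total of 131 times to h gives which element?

j

Tracing h → f → … returns to h after 11 steps, so h lies in an 11-cycle (b, e, c, g, k, j, h, f, i, l, d).
Since the cycle has length 11, s^131 acts on it the same as s^10 (131 mod 11 = 10).
Advancing 10 steps from h: h → f → i → l → d → b → e → c → g → k → j.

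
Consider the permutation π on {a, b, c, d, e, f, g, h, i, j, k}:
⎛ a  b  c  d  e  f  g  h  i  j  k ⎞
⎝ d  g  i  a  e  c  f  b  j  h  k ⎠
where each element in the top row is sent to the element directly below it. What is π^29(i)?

Tracing i → j → … returns to i after 7 steps, so i lies in a 7-cycle (b g f c i j h).
Since the cycle has length 7, π^29 acts on it the same as π^1 (29 mod 7 = 1).
Stepping 1 place around the cycle: i → j.

j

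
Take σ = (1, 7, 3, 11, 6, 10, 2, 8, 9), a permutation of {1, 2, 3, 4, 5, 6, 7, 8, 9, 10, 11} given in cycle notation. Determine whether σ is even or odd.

The cycle lengths are 9, 1, 1.
A cycle of length ℓ contributes ℓ−1 transpositions, so σ is a product of 8 transpositions — even.

even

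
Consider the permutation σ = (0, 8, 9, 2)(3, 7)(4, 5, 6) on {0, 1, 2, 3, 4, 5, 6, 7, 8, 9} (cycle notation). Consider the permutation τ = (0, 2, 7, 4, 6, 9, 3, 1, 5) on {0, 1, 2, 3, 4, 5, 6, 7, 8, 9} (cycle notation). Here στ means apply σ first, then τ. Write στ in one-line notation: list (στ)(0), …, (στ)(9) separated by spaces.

Chase each element through σ then τ: 0 → 8 → 8; 1 → 1 → 5; 2 → 0 → 2; 3 → 7 → 4; 4 → 5 → 0; 5 → 6 → 9; 6 → 4 → 6; 7 → 3 → 1; 8 → 9 → 3; 9 → 2 → 7.
Collecting the images, στ = [8 5 2 4 0 9 6 1 3 7].

8 5 2 4 0 9 6 1 3 7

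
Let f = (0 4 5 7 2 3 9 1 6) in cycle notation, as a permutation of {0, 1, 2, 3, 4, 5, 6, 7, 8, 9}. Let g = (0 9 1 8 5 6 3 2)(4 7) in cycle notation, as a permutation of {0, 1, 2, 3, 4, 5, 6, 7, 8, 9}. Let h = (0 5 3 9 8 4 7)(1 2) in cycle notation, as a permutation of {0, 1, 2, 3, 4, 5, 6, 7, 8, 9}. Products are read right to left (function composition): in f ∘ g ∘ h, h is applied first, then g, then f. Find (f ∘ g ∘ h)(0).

Apply the permutations in order: h(0) = 5, then g(5) = 6, then f(6) = 0. So (f ∘ g ∘ h)(0) = 0.

0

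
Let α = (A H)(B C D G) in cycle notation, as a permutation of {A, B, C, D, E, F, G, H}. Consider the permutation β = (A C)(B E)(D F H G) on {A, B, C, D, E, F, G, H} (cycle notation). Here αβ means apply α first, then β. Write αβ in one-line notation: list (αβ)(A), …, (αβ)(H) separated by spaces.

G A F D B H E C

For each element, apply α then β: A → H → G; B → C → A; C → D → F; D → G → D; E → E → B; F → F → H; G → B → E; H → A → C.
So αβ in one-line form is G A F D B H E C.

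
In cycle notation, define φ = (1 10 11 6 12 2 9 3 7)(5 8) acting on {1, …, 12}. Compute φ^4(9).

10

9 lies in the 9-cycle (1 10 11 6 12 2 9 3 7).
Advancing 4 steps from 9: 9 → 3 → 7 → 1 → 10.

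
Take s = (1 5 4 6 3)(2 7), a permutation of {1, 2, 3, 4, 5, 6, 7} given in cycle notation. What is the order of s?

The cycle type of s is (5, 2).
The order of s is the least common multiple of its cycle lengths: lcm(5, 2) = 10.

10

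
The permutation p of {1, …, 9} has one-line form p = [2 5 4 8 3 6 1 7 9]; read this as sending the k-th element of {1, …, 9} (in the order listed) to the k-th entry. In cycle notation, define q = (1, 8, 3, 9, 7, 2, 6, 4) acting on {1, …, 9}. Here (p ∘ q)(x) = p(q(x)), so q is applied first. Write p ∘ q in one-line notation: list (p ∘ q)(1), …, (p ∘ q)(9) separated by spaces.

Chase each element through q then p: 1 → 8 → 7; 2 → 6 → 6; 3 → 9 → 9; 4 → 1 → 2; 5 → 5 → 3; 6 → 4 → 8; 7 → 2 → 5; 8 → 3 → 4; 9 → 7 → 1.
Collecting the images, p ∘ q = [7 6 9 2 3 8 5 4 1].

7 6 9 2 3 8 5 4 1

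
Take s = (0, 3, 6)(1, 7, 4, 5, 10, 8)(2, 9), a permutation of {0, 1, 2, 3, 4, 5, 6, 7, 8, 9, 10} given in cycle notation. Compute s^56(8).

7

8 lies in the 6-cycle (1, 7, 4, 5, 10, 8).
On a 6-cycle, s^6 is the identity, so s^56 = s^2 there (56 ≡ 2 mod 6).
Advancing 2 steps from 8: 8 → 1 → 7.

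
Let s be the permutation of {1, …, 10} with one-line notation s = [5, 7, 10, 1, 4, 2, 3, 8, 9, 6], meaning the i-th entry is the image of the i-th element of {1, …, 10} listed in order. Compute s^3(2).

10

Tracing 2 → 7 → … returns to 2 after 5 steps, so 2 lies in a 5-cycle (2, 7, 3, 10, 6).
Advancing 3 steps from 2: 2 → 7 → 3 → 10.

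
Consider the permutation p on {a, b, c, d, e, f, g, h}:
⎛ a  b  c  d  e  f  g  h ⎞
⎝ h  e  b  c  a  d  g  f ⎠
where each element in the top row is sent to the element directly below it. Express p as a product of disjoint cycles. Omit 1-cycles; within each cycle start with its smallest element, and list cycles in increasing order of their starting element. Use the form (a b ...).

Iterating p from a gives a → h → f → d → c → b → e → a; that is the 7-cycle (a h f d c b e).
Continuing from each remaining unvisited element yields (a h f d c b e).

(a h f d c b e)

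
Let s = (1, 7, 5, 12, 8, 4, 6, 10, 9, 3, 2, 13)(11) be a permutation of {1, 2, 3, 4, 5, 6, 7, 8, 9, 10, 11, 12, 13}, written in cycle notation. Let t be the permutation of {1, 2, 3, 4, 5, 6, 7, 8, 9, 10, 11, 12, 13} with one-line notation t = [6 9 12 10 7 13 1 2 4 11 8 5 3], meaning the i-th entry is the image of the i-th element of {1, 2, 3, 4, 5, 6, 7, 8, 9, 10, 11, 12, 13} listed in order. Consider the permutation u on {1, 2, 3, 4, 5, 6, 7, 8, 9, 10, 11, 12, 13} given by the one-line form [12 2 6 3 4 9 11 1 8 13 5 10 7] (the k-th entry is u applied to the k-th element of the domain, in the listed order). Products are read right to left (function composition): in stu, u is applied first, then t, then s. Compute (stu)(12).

11

Chase 12: u(12) = 10; t(10) = 11; s(11) = 11. Hence (stu)(12) = 11.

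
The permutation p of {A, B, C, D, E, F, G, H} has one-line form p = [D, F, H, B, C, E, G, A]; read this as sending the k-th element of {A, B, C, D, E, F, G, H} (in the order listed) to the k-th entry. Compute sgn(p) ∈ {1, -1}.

1

In disjoint-cycle form the cycle lengths are 7, 1.
A cycle is odd iff its length is even; p has 0 even-length cycles, so sgn(p) = (−1)^0 and p is even.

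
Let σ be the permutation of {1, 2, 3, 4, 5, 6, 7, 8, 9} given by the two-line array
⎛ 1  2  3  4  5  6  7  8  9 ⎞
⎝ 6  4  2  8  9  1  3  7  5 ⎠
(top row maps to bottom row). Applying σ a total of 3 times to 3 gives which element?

Tracing 3 → 2 → … returns to 3 after 5 steps, so 3 lies in a 5-cycle (2 4 8 7 3).
Advancing 3 steps from 3: 3 → 2 → 4 → 8.

8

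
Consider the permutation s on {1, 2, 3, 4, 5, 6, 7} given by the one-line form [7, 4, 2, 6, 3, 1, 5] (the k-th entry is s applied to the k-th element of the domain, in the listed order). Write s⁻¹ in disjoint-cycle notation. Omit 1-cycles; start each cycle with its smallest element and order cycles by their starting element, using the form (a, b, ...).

(1, 6, 4, 2, 3, 5, 7)

The cycle decomposition of s is (1, 7, 5, 3, 2, 4, 6).
Reversing each cycle (and rotating so the smallest element leads) gives s⁻¹ = (1, 6, 4, 2, 3, 5, 7).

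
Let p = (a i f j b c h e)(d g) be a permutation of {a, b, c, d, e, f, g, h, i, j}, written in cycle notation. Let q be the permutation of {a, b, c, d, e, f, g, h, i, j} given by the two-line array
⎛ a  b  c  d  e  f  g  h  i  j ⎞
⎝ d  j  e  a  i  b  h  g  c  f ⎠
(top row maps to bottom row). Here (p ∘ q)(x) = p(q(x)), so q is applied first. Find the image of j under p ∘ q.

First apply q: q(j) = f, then p(f) = j. Thus (p ∘ q)(j) = j.

j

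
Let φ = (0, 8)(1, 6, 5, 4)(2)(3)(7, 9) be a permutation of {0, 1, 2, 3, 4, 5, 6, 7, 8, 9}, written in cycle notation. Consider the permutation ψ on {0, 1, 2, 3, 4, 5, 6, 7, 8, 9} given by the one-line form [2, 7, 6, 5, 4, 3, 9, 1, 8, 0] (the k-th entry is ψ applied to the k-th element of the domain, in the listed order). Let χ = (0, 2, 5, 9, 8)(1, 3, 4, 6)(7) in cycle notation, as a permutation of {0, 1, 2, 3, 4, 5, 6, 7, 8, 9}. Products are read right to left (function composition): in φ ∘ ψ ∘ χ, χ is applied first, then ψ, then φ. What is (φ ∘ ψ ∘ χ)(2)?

3

Apply the permutations in order: χ(2) = 5, then ψ(5) = 3, then φ(3) = 3. So (φ ∘ ψ ∘ χ)(2) = 3.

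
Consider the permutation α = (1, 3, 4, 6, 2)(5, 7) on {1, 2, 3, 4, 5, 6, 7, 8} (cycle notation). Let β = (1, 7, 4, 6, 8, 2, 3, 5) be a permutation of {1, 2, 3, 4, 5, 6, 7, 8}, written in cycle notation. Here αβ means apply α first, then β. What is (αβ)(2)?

(αβ)(2) = β(α(2)). α(2) = 1, then β(1) = 7. So (αβ)(2) = 7.

7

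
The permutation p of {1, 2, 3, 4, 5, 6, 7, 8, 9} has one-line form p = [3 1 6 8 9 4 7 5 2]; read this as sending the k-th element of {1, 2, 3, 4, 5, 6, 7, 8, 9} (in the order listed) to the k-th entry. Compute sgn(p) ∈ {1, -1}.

In disjoint-cycle form the cycle lengths are 8, 1.
A cycle of length ℓ contributes ℓ−1 transpositions, so p is a product of 7 transpositions — odd.

-1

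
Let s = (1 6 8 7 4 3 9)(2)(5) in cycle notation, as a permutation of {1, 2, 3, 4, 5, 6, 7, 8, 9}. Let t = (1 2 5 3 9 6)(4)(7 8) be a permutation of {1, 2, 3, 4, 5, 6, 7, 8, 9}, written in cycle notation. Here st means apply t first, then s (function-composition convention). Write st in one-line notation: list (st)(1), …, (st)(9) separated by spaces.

(st)(x) = s(t(x)). Computing each image: s(t(1)) = s(2) = 2, s(t(2)) = s(5) = 5, s(t(3)) = s(9) = 1, s(t(4)) = s(4) = 3, s(t(5)) = s(3) = 9, s(t(6)) = s(1) = 6, s(t(7)) = s(8) = 7, s(t(8)) = s(7) = 4, s(t(9)) = s(6) = 8.
Hence st = [2 5 1 3 9 6 7 4 8].

2 5 1 3 9 6 7 4 8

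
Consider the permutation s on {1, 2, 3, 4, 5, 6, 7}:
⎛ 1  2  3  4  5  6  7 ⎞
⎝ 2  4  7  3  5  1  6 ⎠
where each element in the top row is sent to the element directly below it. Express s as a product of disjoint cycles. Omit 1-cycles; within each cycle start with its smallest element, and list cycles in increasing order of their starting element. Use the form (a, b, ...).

Start at 1 and follow images: 1 → 2 → 4 → 3 → 7 → 6 → 1, giving the cycle (1, 2, 4, 3, 7, 6).
Repeating from the next unused element and collecting all non-trivial cycles gives (1, 2, 4, 3, 7, 6).

(1, 2, 4, 3, 7, 6)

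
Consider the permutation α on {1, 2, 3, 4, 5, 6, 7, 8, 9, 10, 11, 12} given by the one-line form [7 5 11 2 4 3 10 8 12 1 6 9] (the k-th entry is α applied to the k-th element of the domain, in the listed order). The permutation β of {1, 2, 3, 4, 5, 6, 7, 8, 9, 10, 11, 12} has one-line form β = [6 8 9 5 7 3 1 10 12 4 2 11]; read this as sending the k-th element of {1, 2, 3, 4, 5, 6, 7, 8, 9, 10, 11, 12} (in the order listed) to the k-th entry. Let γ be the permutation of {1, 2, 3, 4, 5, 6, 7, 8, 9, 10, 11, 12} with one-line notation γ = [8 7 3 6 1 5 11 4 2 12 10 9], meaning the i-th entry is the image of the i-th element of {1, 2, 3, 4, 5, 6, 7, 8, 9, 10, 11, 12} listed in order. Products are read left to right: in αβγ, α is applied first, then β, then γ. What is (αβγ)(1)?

Apply the permutations in order: α(1) = 7, then β(7) = 1, then γ(1) = 8. So (αβγ)(1) = 8.

8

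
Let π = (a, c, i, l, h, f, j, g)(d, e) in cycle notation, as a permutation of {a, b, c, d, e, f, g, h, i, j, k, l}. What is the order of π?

8

The cycle type of π is (8, 2, 1, 1).
The order of π is the least common multiple of its cycle lengths: lcm(8, 2) = 8.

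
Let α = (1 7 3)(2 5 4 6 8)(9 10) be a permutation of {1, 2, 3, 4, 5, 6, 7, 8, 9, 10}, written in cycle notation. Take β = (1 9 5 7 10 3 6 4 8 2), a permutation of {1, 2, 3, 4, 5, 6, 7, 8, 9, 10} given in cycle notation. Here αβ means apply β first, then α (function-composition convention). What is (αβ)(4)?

First apply β: β(4) = 8, then α(8) = 2. Thus (αβ)(4) = 2.

2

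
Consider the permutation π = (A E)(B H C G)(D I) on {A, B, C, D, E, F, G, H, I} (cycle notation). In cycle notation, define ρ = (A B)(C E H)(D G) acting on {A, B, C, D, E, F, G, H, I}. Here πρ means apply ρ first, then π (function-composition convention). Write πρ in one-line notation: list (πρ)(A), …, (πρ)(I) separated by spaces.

H E A B C F I G D

For each element, apply ρ then π: A → B → H; B → A → E; C → E → A; D → G → B; E → H → C; F → F → F; G → D → I; H → C → G; I → I → D.
Collecting the images, πρ = [H E A B C F I G D].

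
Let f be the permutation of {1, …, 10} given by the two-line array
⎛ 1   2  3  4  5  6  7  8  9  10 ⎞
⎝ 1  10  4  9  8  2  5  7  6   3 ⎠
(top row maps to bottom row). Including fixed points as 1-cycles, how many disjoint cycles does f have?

The cycle decomposition is (1)(2, 10, 3, 4, 9, 6)(5, 8, 7), which has 3 cycles (counting 1-cycles).

3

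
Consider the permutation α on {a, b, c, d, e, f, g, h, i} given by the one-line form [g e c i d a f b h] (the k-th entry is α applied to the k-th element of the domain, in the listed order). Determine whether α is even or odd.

In disjoint-cycle form the cycle lengths are 5, 3, 1.
A cycle is odd iff its length is even; α has 0 even-length cycles, so sgn(α) = (−1)^0 and α is even.

even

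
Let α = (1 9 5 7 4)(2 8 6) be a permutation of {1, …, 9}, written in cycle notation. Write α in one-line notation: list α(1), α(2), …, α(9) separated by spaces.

Reading each image from the cycles: 1↦9, 2↦8, 3↦3, 4↦1, 5↦7, 6↦2, 7↦4, 8↦6, 9↦5.
Listing these in domain order gives 9 8 3 1 7 2 4 6 5.

9 8 3 1 7 2 4 6 5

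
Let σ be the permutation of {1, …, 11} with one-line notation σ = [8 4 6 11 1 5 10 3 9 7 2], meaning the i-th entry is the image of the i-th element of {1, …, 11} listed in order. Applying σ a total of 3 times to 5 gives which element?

Tracing 5 → 1 → … returns to 5 after 5 steps, so 5 lies in a 5-cycle (1 8 3 6 5).
Stepping 3 places around the cycle: 5 → 1 → 8 → 3.

3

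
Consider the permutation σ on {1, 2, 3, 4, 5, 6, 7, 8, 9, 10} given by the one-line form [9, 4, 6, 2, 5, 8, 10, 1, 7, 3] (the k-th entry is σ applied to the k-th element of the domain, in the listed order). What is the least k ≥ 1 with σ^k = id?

The disjoint-cycle form of σ has cycle lengths 7, 2, 1.
The order is lcm(7, 2) = 14.

14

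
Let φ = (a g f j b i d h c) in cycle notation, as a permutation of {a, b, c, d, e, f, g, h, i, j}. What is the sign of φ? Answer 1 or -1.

1

The cycle lengths are 9, 1.
A cycle of length ℓ contributes ℓ−1 transpositions, so φ is a product of 8 transpositions — even.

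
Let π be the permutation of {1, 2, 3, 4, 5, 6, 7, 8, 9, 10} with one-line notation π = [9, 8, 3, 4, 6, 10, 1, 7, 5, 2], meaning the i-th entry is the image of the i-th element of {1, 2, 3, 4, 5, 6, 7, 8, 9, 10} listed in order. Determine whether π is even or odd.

In disjoint-cycle form the cycle lengths are 8, 1, 1.
A cycle of length ℓ contributes ℓ−1 transpositions, so π is a product of 7 transpositions — odd.

odd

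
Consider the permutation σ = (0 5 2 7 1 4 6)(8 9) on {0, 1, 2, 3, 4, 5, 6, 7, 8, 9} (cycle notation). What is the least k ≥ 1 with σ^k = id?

14

The cycle type of σ is (7, 2, 1).
The order of σ is the least common multiple of its cycle lengths: lcm(7, 2) = 14.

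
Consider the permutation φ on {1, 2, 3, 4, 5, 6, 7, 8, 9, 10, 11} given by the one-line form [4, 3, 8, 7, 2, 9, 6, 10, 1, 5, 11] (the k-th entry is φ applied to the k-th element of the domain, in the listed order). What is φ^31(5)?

Tracing 5 → 2 → … returns to 5 after 5 steps, so 5 lies in a 5-cycle (2, 3, 8, 10, 5).
Powers repeat with period 5 on this cycle, and 31 mod 5 = 1, so φ^31(5) = φ^1(5).
Advancing 1 step from 5: 5 → 2.

2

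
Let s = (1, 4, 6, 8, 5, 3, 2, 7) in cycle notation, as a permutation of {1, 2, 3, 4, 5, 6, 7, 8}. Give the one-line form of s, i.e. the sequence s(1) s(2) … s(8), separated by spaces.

Image by image: 1→4, 2→7, 3→2, 4→6, 5→3, 6→8, 7→1, 8→5.
So the one-line form is 4 7 2 6 3 8 1 5.

4 7 2 6 3 8 1 5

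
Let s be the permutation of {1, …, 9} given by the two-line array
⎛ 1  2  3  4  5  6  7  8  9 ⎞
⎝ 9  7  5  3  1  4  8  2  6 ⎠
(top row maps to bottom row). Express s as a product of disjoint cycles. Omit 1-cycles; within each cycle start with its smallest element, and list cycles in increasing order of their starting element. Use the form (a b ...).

Start at 1 and follow images: 1 → 9 → 6 → 4 → 3 → 5 → 1, giving the cycle (1 9 6 4 3 5).
Continuing from each remaining unvisited element yields (1 9 6 4 3 5)(2 7 8).

(1 9 6 4 3 5)(2 7 8)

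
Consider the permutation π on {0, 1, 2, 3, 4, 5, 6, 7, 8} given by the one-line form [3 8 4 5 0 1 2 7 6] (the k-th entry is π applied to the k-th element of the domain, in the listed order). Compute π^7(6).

Tracing 6 → 2 → … returns to 6 after 8 steps, so 6 lies in an 8-cycle (0, 3, 5, 1, 8, 6, 2, 4).
Advancing 7 steps from 6: 6 → 2 → 4 → 0 → 3 → 5 → 1 → 8.

8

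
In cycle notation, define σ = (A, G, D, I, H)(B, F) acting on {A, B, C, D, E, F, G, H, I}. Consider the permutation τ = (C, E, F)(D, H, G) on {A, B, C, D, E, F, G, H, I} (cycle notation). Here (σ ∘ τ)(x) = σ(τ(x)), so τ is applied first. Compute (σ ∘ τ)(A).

τ(A) = A, then σ(A) = G; composing gives (σ ∘ τ)(A) = G.

G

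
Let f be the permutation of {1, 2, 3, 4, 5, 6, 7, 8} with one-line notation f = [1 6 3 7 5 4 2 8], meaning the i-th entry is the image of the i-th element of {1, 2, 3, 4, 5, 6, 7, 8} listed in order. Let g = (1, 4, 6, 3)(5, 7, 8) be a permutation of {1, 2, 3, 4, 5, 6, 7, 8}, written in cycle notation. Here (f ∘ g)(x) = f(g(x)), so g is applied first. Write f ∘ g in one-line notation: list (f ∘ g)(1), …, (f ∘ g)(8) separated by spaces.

Chase each element through g then f: 1 → 4 → 7; 2 → 2 → 6; 3 → 1 → 1; 4 → 6 → 4; 5 → 7 → 2; 6 → 3 → 3; 7 → 8 → 8; 8 → 5 → 5.
So f ∘ g in one-line form is 7 6 1 4 2 3 8 5.

7 6 1 4 2 3 8 5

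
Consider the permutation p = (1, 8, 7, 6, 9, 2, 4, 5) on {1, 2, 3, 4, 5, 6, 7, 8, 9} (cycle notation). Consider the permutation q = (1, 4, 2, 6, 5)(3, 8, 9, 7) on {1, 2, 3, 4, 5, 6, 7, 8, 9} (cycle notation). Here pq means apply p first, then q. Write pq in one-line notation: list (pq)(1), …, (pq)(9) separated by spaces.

9 2 8 1 4 7 5 3 6

For each element, apply p then q: 1 → 8 → 9; 2 → 4 → 2; 3 → 3 → 8; 4 → 5 → 1; 5 → 1 → 4; 6 → 9 → 7; 7 → 6 → 5; 8 → 7 → 3; 9 → 2 → 6.
So pq in one-line form is 9 2 8 1 4 7 5 3 6.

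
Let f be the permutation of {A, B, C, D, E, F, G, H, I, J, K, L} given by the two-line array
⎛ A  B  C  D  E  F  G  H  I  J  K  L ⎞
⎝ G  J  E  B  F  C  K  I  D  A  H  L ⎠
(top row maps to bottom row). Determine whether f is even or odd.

odd

In disjoint-cycle form the cycle lengths are 8, 3, 1.
A cycle of length ℓ contributes ℓ−1 transpositions, so f is a product of 7 + 2 = 9 transpositions — odd.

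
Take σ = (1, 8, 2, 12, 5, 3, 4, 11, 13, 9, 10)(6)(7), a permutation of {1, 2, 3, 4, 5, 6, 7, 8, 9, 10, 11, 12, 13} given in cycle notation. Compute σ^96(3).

3 lies in the 11-cycle (1, 8, 2, 12, 5, 3, 4, 11, 13, 9, 10).
Since the cycle has length 11, σ^96 acts on it the same as σ^8 (96 mod 11 = 8).
Stepping 8 places around the cycle: 3 → 4 → 11 → 13 → 9 → 10 → 1 → 8 → 2.

2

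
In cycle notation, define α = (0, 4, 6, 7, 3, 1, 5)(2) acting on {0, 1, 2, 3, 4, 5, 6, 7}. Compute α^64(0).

4

0 lies in the 7-cycle (0, 4, 6, 7, 3, 1, 5).
Since the cycle has length 7, α^64 acts on it the same as α^1 (64 mod 7 = 1).
Stepping 1 place around the cycle: 0 → 4.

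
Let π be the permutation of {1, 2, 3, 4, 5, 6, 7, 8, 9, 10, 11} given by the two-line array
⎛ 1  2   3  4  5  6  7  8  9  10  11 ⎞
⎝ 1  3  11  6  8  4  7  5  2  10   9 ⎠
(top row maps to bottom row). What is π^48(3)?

3

Tracing 3 → 11 → … returns to 3 after 4 steps, so 3 lies in a 4-cycle (2, 3, 11, 9).
Since the cycle has length 4, π^48 acts on it the same as π^0 (48 mod 4 = 0).
So π^48(3) = 3.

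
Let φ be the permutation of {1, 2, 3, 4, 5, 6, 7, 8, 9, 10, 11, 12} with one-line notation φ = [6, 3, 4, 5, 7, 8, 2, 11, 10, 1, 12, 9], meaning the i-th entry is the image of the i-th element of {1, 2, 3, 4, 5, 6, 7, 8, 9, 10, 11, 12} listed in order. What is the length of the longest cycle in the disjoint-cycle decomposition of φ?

7

Decomposing into disjoint cycles gives (1 6 8 11 12 9 10)(2 3 4 5 7); the longest has length 7.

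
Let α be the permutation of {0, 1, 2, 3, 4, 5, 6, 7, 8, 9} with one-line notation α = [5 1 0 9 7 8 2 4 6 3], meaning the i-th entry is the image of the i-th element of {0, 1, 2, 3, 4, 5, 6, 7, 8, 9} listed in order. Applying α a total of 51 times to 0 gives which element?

5

Tracing 0 → 5 → … returns to 0 after 5 steps, so 0 lies in a 5-cycle (0, 5, 8, 6, 2).
Since the cycle has length 5, α^51 acts on it the same as α^1 (51 mod 5 = 1).
Advancing 1 step from 0: 0 → 5.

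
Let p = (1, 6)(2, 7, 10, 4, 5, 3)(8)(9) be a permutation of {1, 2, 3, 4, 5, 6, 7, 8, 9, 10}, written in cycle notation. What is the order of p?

The disjoint cycles have lengths 6, 2, 1, 1.
The order is lcm(6, 2) = 6.

6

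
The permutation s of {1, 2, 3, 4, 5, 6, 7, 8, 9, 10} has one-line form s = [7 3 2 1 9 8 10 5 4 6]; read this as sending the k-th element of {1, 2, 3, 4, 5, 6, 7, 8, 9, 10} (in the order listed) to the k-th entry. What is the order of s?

8

Writing s as disjoint cycles, the cycle lengths are 8, 2.
The order of s is the least common multiple of its cycle lengths: lcm(8, 2) = 8.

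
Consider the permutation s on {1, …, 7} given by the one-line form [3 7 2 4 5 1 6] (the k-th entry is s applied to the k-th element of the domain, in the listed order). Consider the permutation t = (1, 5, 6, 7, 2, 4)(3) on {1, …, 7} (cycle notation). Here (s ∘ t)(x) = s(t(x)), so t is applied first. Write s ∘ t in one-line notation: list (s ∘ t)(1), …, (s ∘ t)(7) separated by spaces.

(s ∘ t)(x) = s(t(x)). Computing each image: s(t(1)) = s(5) = 5, s(t(2)) = s(4) = 4, s(t(3)) = s(3) = 2, s(t(4)) = s(1) = 3, s(t(5)) = s(6) = 1, s(t(6)) = s(7) = 6, s(t(7)) = s(2) = 7.
Hence s ∘ t = [5 4 2 3 1 6 7].

5 4 2 3 1 6 7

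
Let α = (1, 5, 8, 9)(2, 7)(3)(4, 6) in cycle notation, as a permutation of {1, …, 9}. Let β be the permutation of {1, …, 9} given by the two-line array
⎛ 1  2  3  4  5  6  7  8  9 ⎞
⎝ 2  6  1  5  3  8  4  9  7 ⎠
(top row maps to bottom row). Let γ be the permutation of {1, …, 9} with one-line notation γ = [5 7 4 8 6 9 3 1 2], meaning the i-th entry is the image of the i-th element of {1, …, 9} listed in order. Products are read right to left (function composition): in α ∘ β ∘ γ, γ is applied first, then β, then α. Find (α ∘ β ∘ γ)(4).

(α ∘ β ∘ γ)(4) = α(β(γ(4))). γ(4) = 8, then β(8) = 9, then α(9) = 1, so the result is 1.

1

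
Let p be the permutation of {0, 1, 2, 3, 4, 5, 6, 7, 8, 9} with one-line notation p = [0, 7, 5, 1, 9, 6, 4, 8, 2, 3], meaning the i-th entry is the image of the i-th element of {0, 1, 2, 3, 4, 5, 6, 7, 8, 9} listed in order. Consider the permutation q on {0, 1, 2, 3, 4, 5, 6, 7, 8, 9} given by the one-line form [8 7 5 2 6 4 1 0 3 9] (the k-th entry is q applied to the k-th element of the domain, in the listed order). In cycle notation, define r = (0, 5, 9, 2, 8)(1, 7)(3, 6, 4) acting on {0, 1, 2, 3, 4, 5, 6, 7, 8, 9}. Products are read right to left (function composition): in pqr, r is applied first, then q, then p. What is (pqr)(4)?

5

Apply the permutations in order: r(4) = 3, then q(3) = 2, then p(2) = 5. So (pqr)(4) = 5.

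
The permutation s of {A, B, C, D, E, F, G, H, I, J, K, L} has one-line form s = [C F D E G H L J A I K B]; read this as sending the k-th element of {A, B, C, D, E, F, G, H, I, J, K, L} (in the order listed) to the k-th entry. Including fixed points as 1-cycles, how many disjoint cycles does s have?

2

The cycle decomposition is (A C D E G L B F H J I)(K), which has 2 cycles (counting 1-cycles).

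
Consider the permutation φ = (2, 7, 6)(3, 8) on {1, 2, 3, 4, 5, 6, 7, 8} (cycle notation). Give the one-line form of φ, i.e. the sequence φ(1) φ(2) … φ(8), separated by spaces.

1 7 8 4 5 2 6 3

Reading each image from the cycles: 1↦1, 2↦7, 3↦8, 4↦4, 5↦5, 6↦2, 7↦6, 8↦3.
Listing these in domain order gives 1 7 8 4 5 2 6 3.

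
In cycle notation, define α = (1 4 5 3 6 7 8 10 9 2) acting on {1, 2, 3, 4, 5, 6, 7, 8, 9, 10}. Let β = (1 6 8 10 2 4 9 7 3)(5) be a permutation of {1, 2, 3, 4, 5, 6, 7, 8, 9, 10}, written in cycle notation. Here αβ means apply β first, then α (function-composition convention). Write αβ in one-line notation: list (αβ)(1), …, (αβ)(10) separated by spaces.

7 5 4 2 3 10 6 9 8 1

(αβ)(x) = α(β(x)). Computing each image: α(β(1)) = α(6) = 7, α(β(2)) = α(4) = 5, α(β(3)) = α(1) = 4, α(β(4)) = α(9) = 2, α(β(5)) = α(5) = 3, α(β(6)) = α(8) = 10, α(β(7)) = α(3) = 6, α(β(8)) = α(10) = 9, α(β(9)) = α(7) = 8, α(β(10)) = α(2) = 1.
Hence αβ = [7 5 4 2 3 10 6 9 8 1].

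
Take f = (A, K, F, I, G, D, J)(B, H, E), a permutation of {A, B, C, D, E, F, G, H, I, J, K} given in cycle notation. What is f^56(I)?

I lies in the 7-cycle (A, K, F, I, G, D, J).
Powers repeat with period 7 on this cycle, and 56 mod 7 = 0, so f^56(I) = f^0(I).
So f^56(I) = I.

I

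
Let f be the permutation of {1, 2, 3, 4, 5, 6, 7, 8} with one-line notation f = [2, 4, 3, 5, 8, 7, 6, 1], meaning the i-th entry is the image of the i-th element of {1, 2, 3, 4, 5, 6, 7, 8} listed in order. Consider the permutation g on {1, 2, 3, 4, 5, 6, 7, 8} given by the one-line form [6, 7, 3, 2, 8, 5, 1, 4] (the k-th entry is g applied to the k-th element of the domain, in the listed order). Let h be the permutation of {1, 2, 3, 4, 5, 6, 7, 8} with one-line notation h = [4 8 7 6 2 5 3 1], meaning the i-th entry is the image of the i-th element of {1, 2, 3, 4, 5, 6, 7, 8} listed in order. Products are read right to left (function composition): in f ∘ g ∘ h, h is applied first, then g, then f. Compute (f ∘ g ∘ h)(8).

7

Apply the permutations in order: h(8) = 1, then g(1) = 6, then f(6) = 7. So (f ∘ g ∘ h)(8) = 7.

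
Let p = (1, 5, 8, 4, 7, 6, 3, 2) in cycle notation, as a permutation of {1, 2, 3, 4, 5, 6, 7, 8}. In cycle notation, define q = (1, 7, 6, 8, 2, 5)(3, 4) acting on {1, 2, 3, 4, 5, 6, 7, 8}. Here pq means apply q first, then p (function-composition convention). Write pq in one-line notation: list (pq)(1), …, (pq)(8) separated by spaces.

For each element, apply q then p: 1 → 7 → 6; 2 → 5 → 8; 3 → 4 → 7; 4 → 3 → 2; 5 → 1 → 5; 6 → 8 → 4; 7 → 6 → 3; 8 → 2 → 1.
So pq in one-line form is 6 8 7 2 5 4 3 1.

6 8 7 2 5 4 3 1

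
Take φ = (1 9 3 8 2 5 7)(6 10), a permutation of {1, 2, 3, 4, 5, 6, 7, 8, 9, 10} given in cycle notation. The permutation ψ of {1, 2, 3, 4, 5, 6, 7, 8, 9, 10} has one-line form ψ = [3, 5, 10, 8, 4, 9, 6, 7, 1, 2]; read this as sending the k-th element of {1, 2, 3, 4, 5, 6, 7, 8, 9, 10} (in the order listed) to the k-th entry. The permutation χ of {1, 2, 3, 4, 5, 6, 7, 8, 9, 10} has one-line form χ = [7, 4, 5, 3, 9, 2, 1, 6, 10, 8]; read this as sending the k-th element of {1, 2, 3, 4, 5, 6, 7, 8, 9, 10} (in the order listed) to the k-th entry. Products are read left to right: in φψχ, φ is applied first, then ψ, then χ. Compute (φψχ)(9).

8

Apply the permutations in order: φ(9) = 3, then ψ(3) = 10, then χ(10) = 8. So (φψχ)(9) = 8.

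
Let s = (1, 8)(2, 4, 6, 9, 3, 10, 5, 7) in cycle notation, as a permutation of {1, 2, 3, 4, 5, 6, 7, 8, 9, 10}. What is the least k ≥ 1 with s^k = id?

8

The cycle type of s is (8, 2).
Since disjoint cycles commute, ord(s) = lcm(8, 2) = 8.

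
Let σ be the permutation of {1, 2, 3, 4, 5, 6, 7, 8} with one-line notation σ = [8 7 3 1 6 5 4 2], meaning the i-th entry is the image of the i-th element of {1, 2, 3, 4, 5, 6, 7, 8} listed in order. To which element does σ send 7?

4

7 is element number 7 of the domain, and entry number 7 of the one-line form is 4, so σ(7) = 4.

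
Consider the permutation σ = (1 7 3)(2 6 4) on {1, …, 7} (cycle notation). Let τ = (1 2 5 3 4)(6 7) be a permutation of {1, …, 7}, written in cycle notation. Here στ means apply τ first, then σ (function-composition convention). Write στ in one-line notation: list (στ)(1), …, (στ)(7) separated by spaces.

(στ)(x) = σ(τ(x)). Computing each image: σ(τ(1)) = σ(2) = 6, σ(τ(2)) = σ(5) = 5, σ(τ(3)) = σ(4) = 2, σ(τ(4)) = σ(1) = 7, σ(τ(5)) = σ(3) = 1, σ(τ(6)) = σ(7) = 3, σ(τ(7)) = σ(6) = 4.
Hence στ = [6 5 2 7 1 3 4].

6 5 2 7 1 3 4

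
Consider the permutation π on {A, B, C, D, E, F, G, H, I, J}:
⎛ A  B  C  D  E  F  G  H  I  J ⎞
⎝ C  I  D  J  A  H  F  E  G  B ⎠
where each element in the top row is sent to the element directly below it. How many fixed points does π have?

No element satisfies π(x) = x, so there are 0 fixed points.

0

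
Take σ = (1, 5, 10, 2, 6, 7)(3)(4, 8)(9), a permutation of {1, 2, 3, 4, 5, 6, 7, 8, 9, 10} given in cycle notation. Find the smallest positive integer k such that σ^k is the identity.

6

The cycle type of σ is (6, 2, 1, 1).
The order of σ is the least common multiple of its cycle lengths: lcm(6, 2) = 6.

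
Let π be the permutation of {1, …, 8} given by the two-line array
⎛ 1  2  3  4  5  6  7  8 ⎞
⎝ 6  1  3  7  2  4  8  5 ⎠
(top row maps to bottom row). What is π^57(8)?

Tracing 8 → 5 → … returns to 8 after 7 steps, so 8 lies in a 7-cycle (1 6 4 7 8 5 2).
Powers repeat with period 7 on this cycle, and 57 mod 7 = 1, so π^57(8) = π^1(8).
Advancing 1 step from 8: 8 → 5.

5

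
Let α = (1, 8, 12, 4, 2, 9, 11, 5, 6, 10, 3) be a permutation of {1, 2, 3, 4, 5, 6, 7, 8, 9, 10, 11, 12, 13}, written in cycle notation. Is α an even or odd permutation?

The cycle lengths are 11, 1, 1.
A cycle of length ℓ contributes ℓ−1 transpositions, so α is a product of 10 transpositions — even.

even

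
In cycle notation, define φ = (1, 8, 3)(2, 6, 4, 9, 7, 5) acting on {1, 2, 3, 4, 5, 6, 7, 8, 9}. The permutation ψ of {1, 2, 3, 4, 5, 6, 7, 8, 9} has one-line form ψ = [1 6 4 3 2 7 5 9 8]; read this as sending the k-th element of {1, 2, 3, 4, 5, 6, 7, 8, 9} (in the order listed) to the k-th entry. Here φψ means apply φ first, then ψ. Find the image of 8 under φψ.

(φψ)(8) = ψ(φ(8)). φ(8) = 3, then ψ(3) = 4. So (φψ)(8) = 4.

4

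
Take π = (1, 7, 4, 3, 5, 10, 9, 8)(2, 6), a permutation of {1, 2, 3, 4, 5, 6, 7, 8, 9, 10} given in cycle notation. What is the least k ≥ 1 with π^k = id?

8

The disjoint cycles have lengths 8, 2.
The order is lcm(8, 2) = 8.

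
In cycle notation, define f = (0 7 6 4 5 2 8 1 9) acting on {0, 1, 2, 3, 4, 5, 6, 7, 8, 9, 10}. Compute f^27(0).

0

0 lies in the 9-cycle (0 7 6 4 5 2 8 1 9).
Since the cycle has length 9, f^27 acts on it the same as f^0 (27 mod 9 = 0).
So f^27(0) = 0.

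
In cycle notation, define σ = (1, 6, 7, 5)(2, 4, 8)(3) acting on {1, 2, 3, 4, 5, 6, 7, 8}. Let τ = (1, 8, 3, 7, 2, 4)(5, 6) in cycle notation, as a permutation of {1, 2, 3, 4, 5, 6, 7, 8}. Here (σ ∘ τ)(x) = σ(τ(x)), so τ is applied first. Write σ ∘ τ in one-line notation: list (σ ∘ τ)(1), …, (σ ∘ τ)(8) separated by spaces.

2 8 5 6 7 1 4 3

(σ ∘ τ)(x) = σ(τ(x)). Computing each image: σ(τ(1)) = σ(8) = 2, σ(τ(2)) = σ(4) = 8, σ(τ(3)) = σ(7) = 5, σ(τ(4)) = σ(1) = 6, σ(τ(5)) = σ(6) = 7, σ(τ(6)) = σ(5) = 1, σ(τ(7)) = σ(2) = 4, σ(τ(8)) = σ(3) = 3.
Hence σ ∘ τ = [2 8 5 6 7 1 4 3].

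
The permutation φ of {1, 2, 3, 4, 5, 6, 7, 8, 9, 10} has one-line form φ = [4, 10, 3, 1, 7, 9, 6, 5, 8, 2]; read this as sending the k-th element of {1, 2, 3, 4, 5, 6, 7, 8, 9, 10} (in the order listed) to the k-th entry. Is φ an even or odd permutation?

In disjoint-cycle form the cycle lengths are 5, 2, 2, 1.
A cycle of length ℓ contributes ℓ−1 transpositions, so φ is a product of 4 + 1 + 1 = 6 transpositions — even.

even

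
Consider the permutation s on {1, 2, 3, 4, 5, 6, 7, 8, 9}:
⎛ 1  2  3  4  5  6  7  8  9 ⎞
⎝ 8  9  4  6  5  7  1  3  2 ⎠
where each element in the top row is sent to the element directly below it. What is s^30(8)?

Tracing 8 → 3 → … returns to 8 after 6 steps, so 8 lies in a 6-cycle (1, 8, 3, 4, 6, 7).
On a 6-cycle, s^6 is the identity, so s^30 = s^0 there (30 ≡ 0 mod 6).
So s^30(8) = 8.

8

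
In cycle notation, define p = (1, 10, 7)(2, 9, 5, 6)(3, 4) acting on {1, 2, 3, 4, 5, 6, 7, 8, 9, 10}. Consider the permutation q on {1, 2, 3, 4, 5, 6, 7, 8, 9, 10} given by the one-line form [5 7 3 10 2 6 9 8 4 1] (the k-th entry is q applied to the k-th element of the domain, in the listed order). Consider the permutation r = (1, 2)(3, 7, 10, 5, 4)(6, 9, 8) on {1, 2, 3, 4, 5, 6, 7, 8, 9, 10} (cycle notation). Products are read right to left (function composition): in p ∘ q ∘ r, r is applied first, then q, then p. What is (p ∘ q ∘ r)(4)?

4

Apply the permutations in order: r(4) = 3, then q(3) = 3, then p(3) = 4. So (p ∘ q ∘ r)(4) = 4.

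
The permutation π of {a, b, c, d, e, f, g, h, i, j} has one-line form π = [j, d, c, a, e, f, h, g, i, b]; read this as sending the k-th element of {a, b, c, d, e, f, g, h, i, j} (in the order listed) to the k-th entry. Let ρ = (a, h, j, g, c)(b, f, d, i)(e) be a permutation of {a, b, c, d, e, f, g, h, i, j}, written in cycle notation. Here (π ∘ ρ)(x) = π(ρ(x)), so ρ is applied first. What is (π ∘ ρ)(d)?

First apply ρ: ρ(d) = i, then π(i) = i. Thus (π ∘ ρ)(d) = i.

i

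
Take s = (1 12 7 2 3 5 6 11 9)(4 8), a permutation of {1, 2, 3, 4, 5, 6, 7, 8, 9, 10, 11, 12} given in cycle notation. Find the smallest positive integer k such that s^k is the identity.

18

The disjoint cycles have lengths 9, 2, 1.
The order is lcm(9, 2) = 18.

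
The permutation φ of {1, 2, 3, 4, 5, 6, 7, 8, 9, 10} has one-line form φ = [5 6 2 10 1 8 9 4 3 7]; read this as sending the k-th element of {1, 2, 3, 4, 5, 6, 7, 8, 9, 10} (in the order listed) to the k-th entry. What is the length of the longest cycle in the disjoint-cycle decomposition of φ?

Decomposing into disjoint cycles gives (1, 5)(2, 6, 8, 4, 10, 7, 9, 3); the longest has length 8.

8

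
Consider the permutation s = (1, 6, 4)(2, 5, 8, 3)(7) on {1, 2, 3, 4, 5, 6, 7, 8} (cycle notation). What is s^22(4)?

4 lies in the 3-cycle (1, 6, 4).
Since the cycle has length 3, s^22 acts on it the same as s^1 (22 mod 3 = 1).
Stepping 1 place around the cycle: 4 → 1.

1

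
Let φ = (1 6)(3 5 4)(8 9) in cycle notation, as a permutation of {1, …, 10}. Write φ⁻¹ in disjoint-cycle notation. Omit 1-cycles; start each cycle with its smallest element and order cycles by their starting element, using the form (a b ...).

(1 6)(3 4 5)(8 9)

The inverse reverses each cycle.
Reversing each cycle of φ and rotating so the smallest element leads gives (1 6)(3 4 5)(8 9).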